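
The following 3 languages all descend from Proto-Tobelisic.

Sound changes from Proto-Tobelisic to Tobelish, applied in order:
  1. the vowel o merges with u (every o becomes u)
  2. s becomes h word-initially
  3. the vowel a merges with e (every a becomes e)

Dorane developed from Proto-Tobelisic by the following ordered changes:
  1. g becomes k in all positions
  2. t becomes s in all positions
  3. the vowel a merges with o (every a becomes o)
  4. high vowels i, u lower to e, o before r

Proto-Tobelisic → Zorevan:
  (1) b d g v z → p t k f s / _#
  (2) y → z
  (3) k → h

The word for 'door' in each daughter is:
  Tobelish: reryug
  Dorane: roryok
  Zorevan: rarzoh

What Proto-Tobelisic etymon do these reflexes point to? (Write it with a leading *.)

*raryog

Position 5: Tobelish has u, Dorane has o, Zorevan has o. Zorevan preserves o here (none of its changes turn any other segment into o), so the proto-segment is *o.
Position 2: Tobelish has e, Dorane has o, Zorevan has a. Zorevan preserves a here (none of its changes turn any other segment into a), so the proto-segment is *a.
This points to *raryog. Verify forward in each daughter:
Tobelish: *raryog
  raryog → raryug   [vowel merger]
  raryug (rule 2 does not apply)
  raryug → reryug   [vowel merger]
  giving Tobelish reryug.
Dorane: *raryog > raryok > roryok  (by unconditioned shift, vowel merger)
Zorevan: *raryog
  raryog → raryok   [final devoicing]
  raryok → rarzok   [unconditioned shift]
  rarzok → rarzoh   [unconditioned shift]
  giving Zorevan rarzoh.
*raryog is the unique common source.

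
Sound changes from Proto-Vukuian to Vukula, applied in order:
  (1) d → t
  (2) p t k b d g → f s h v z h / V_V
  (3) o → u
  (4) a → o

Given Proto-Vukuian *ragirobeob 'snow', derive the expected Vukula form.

rohiruveub

Vukula: start from *ragirobeob.
  rule 1: no change — ragirobeob
  rule 2 (intervocalic lenition): ragirobeob → rahiroveob
  rule 3 (vowel merger): rahiroveob → rahiruveub
  rule 4 (vowel merger): rahiruveub → rohiruveub
  ⇒ Vukula rohiruveub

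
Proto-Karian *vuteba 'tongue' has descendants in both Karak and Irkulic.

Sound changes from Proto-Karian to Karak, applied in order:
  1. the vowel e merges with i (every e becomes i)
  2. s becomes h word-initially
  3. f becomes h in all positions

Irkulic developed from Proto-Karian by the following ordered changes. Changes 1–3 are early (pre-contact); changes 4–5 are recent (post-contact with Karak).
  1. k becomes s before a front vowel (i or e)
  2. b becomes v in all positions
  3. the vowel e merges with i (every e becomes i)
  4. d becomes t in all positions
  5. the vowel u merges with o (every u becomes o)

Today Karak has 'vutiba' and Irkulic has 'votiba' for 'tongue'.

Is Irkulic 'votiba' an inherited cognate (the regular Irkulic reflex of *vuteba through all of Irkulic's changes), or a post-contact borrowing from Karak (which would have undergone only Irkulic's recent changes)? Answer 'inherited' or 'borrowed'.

If inherited, *vuteba would pass through all of Irkulic's changes:
Irkulic: *vuteba
  vuteba (rule 1 does not apply)
  vuteba → vuteva   [unconditioned shift]
  vuteva → vutiva   [vowel merger]
  vutiva (rule 4 does not apply)
  vutiva → votiva   [vowel merger]
  giving Irkulic votiva.
If borrowed from Karak 'vutiba' after the early changes, it would undergo only the recent ones:
  rule 4 (unconditioned shift): no change (vutiba)
  rule 5 (vowel merger): vutiba → votiba
  ⇒ as a loan: votiba
Irkulic 'votiba' matches the loan outcome 'votiba', not the inherited 'votiva' — it skipped the early Irkulic changes, so it was borrowed from Karak.

borrowed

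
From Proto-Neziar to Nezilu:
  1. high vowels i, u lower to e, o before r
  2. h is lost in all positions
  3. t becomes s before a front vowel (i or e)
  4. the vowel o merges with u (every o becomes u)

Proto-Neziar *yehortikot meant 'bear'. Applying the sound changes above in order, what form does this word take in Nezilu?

Nezilu: *yehortikot > yeortikot > yeorsikot > yeursikut  (by h-loss, palatalisation, vowel merger)

yeursikut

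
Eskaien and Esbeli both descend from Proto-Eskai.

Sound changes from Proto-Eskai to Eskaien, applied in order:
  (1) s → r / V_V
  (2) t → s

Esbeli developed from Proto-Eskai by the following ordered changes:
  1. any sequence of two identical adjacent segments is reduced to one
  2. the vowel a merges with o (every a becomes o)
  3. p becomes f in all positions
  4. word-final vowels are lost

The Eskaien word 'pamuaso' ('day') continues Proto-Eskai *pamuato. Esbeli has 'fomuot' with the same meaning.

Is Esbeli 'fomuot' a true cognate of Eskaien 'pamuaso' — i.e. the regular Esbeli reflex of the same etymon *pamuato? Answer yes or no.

yes

Derive the expected Esbeli reflex of *pamuato:
Esbeli: *pamuato > pomuoto > fomuoto > fomuot  (by vowel merger, unconditioned shift, apocope)
Esbeli 'fomuot' matches the regular reflex exactly, so the pair is cognate.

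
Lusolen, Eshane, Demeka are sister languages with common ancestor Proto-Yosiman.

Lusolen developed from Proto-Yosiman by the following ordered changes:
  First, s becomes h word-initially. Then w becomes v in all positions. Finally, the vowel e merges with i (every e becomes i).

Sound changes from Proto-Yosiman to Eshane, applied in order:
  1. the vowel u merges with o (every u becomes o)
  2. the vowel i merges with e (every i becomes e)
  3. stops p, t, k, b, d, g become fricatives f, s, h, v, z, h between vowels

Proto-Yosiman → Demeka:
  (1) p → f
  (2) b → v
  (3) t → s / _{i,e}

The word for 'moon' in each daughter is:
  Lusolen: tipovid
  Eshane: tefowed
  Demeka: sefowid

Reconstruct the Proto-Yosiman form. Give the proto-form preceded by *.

Position 2: Lusolen has i, Eshane has e, Demeka has e. Demeka preserves e here (none of its changes turn any other segment into e), so the proto-segment is *e.
Position 6: Lusolen has i, Eshane has e, Demeka has i. Demeka preserves i here (none of its changes turn any other segment into i), so the proto-segment is *i.
Continuing position by position gives *tepowid; check it forward:
Lusolen: *tepowid > tepovid > tipovid  (by unconditioned shift, vowel merger)
Eshane: *tepowid
  tepowid (rule 1 does not apply)
  tepowid → tepowed   [vowel merger]
  tepowed → tefowed   [intervocalic lenition]
  giving Eshane tefowed.
Demeka: start from *tepowid.
  rule 1 (unconditioned shift): tepowid → tefowid
  rule 2: no change — tefowid
  rule 3 (palatalisation): tefowid → sefowid
  ⇒ Demeka sefowid
*tepowid is the unique common source.

*tepowid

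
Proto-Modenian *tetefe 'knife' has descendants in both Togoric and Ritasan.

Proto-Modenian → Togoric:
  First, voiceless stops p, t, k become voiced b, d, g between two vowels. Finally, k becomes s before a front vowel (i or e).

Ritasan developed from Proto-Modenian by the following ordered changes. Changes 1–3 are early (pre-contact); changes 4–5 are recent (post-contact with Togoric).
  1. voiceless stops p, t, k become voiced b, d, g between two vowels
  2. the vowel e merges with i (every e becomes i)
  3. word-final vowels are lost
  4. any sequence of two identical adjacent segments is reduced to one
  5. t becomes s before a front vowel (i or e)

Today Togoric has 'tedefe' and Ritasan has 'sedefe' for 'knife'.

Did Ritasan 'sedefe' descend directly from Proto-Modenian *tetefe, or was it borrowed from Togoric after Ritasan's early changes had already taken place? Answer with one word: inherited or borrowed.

If inherited, *tetefe would pass through all of Ritasan's changes:
Ritasan: *tetefe > tedefe > tidifi > tidif > sidif  (by intervocalic voicing, vowel merger, apocope, palatalisation)
If borrowed from Togoric 'tedefe' after the early changes, it would undergo only the recent ones:
  rule 4 (degemination): no change (tedefe)
  rule 5 (palatalisation): tedefe → sedefe
  ⇒ as a loan: sedefe
Ritasan 'sedefe' matches the loan outcome 'sedefe', not the inherited 'sidif' — it skipped the early Ritasan changes, so it was borrowed from Togoric.

borrowed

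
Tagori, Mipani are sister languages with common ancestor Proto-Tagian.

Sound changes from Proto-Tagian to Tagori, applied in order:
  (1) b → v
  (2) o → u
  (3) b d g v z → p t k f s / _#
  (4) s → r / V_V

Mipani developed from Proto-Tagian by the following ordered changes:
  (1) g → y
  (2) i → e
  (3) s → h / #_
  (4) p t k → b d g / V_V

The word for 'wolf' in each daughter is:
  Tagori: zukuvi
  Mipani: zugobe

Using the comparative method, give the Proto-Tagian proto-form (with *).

*zukobi

Position 3: Tagori has k, Mipani has g. In Mipani, g can only continue *k, so the proto-segment is *k.
Position 5: Tagori has v, Mipani has b. Taking the neighbouring segments as reconstructed: Tagori v could go back to *b or *v; Mipani b could go back to *p or *b — the one source consistent with every daughter is *b.
Position 4: Tagori has u, Mipani has o. Mipani preserves o here (none of its changes turn any other segment into o), so the proto-segment is *o.
This points to *zukobi. Verify forward in each daughter:
Tagori: *zukobi > zukovi > zukuvi  (by unconditioned shift, vowel merger)
Mipani: *zukobi
  zukobi (rule 1 does not apply)
  zukobi → zukobe   [vowel merger]
  zukobe (rule 3 does not apply)
  zukobe → zugobe   [intervocalic voicing]
  giving Mipani zugobe.
*zukobi is the unique common source.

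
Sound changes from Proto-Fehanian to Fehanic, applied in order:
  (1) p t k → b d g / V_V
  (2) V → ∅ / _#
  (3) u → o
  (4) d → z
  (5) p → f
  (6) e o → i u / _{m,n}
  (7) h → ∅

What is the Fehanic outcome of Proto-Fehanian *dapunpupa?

Fehanic: *dapunpupa
  dapunpupa → dabunpuba   [intervocalic voicing]
  dabunpuba → dabunpub   [apocope]
  dabunpub → dabonpob   [vowel merger]
  dabonpob → zabonpob   [unconditioned shift]
  zabonpob → zabonfob   [unconditioned shift]
  zabonfob → zabunfob   [pre-nasal raising]
  zabunfob (rule 7 does not apply)
  giving Fehanic zabunfob.

zabunfob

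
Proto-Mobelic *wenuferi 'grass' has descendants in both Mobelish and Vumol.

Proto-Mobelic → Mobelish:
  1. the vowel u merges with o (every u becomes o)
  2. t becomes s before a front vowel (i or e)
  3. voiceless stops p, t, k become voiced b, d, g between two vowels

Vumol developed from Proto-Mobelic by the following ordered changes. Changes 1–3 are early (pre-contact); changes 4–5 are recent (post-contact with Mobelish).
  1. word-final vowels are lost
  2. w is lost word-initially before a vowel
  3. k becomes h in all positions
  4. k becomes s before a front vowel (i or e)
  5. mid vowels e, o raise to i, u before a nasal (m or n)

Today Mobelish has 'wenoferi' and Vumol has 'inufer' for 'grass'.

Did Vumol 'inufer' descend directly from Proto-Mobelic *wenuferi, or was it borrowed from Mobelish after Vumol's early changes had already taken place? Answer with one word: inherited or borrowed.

If inherited, *wenuferi would pass through all of Vumol's changes:
Vumol: *wenuferi > wenufer > enufer > inufer  (by apocope, glide loss, pre-nasal raising)
If borrowed from Mobelish 'wenoferi' after the early changes, it would undergo only the recent ones:
  rule 4 (palatalisation): no change (wenoferi)
  rule 5 (pre-nasal raising): wenoferi → winoferi
  ⇒ as a loan: winoferi
Vumol 'inufer' matches the inherited outcome exactly, so it is an inherited cognate, not a loan.

inherited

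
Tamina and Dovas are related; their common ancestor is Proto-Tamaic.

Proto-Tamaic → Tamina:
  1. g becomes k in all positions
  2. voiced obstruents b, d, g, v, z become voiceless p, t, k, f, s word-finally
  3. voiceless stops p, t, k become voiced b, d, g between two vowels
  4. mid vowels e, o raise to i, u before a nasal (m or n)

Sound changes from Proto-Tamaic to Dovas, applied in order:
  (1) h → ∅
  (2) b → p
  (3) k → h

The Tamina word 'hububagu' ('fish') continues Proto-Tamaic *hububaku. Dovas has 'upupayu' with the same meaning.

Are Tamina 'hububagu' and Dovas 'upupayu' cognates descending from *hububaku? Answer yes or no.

no

Derive the expected Dovas reflex of *hububaku:
Dovas: *hububaku > ububaku > upupaku > upupahu  (by h-loss, unconditioned shift, unconditioned shift)
The regular Dovas reflex would be 'upupahu', but the attested form is 'upupayu'. The correspondence is irregular, so they are not cognates (the Dovas form has a different source).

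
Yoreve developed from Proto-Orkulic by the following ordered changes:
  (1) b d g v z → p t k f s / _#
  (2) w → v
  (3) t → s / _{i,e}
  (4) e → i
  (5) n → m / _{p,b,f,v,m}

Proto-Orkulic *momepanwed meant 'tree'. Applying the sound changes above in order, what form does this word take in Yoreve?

momipamvit

Yoreve: *momepanwed > momepanwet > momepanvet > momipanvit > momipamvit  (by final devoicing, unconditioned shift, vowel merger, nasal place assimilation)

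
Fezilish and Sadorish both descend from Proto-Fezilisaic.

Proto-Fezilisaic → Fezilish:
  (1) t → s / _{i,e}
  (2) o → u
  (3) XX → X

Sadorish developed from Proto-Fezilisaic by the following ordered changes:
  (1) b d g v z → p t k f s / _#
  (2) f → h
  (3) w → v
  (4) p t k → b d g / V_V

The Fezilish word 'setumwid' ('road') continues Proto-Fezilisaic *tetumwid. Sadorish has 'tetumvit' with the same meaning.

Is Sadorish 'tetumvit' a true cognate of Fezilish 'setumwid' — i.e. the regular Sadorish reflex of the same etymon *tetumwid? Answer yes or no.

Derive the expected Sadorish reflex of *tetumwid:
Sadorish: *tetumwid
  tetumwid → tetumwit   [final devoicing]
  tetumwit (rule 2 does not apply)
  tetumwit → tetumvit   [unconditioned shift]
  tetumvit → tedumvit   [intervocalic voicing]
  giving Sadorish tedumvit.
The regular Sadorish reflex would be 'tedumvit', but the attested form is 'tetumvit'. The correspondence is irregular, so they are not cognates (the Sadorish form has a different source).

no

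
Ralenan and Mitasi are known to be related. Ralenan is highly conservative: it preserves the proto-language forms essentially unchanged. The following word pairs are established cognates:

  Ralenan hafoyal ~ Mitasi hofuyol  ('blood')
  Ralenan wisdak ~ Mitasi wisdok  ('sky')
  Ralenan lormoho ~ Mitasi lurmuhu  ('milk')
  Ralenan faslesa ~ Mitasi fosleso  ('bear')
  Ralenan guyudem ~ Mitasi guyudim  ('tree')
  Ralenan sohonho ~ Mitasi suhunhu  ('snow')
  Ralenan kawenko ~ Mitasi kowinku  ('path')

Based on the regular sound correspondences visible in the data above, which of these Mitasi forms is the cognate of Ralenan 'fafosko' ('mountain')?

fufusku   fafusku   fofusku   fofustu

hafoyal ~ hofuyol — Ralenan a corresponds to Mitasi o after a consonant, before a labial obstruent.
hafoyal ~ hofuyol, lormoho ~ lurmuhu — Ralenan o corresponds to Mitasi u after a consonant, before a consonant other than r, m, n, p, b, f, v.
lormoho ~ lurmuhu, sohonho ~ suhunhu — Ralenan o corresponds to Mitasi u word-finally.
Applying these to Ralenan 'fafosko':
  fafosko → fofosko   (a→o after a consonant, before a labial obstruent)
  fofosko → fofusko   (o→u after a consonant, before a consonant other than r, m, n, p, b, f, v)
  fofusko → fofusku   (o→u word-finally)
So the Mitasi cognate is 'fofusku'.

fofusku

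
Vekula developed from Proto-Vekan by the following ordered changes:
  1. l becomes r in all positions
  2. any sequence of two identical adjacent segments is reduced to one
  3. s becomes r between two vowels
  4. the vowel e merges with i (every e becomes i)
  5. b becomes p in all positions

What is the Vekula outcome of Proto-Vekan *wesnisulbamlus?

Vekula: start from *wesnisulbamlus.
  rule 1 (unconditioned shift): wesnisulbamlus → wesnisurbamrus
  rule 2: no change — wesnisurbamrus
  rule 3 (rhotacism): wesnisurbamrus → wesnirurbamrus
  rule 4 (vowel merger): wesnirurbamrus → wisnirurbamrus
  rule 5 (unconditioned shift): wisnirurbamrus → wisnirurpamrus
  ⇒ Vekula wisnirurpamrus

wisnirurpamrus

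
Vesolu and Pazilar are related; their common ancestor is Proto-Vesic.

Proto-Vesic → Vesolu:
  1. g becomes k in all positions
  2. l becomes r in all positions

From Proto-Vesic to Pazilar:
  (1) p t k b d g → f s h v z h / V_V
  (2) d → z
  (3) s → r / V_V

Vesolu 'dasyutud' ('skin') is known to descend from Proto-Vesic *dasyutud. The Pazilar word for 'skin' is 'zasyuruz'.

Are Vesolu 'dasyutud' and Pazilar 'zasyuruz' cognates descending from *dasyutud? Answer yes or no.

Derive the expected Pazilar reflex of *dasyutud:
Pazilar: *dasyutud > dasyusud > zasyusuz > zasyuruz  (by intervocalic lenition, unconditioned shift, rhotacism)
Pazilar 'zasyuruz' matches the regular reflex exactly, so the pair is cognate.

yes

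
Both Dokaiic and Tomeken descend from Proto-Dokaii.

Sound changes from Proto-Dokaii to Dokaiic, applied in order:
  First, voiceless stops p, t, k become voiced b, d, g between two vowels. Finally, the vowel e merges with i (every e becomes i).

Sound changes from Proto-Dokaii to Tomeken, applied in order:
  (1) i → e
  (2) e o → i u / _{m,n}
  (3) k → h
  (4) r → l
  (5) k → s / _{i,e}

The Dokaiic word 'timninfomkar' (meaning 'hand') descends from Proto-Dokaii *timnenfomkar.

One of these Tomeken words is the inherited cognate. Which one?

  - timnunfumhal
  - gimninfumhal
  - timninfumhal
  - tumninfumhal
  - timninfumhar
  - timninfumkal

timninfumhal

Tomeken: start from *timnenfomkar.
  rule 1 (vowel merger): timnenfomkar → temnenfomkar
  rule 2 (pre-nasal raising): temnenfomkar → timninfumkar
  rule 3 (unconditioned shift): timninfumkar → timninfumhar
  rule 4 (unconditioned shift): timninfumhar → timninfumhal
  rule 5: no change — timninfumhal
  ⇒ Tomeken timninfumhal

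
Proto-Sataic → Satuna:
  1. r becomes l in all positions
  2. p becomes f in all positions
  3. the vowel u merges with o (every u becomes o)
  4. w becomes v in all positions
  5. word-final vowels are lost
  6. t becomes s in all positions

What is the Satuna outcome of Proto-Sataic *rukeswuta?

Satuna: start from *rukeswuta.
  rule 1 (unconditioned shift): rukeswuta → lukeswuta
  rule 2: no change — lukeswuta
  rule 3 (vowel merger): lukeswuta → lokeswota
  rule 4 (unconditioned shift): lokeswota → lokesvota
  rule 5 (apocope): lokesvota → lokesvot
  rule 6 (unconditioned shift): lokesvot → lokesvos
  ⇒ Satuna lokesvos

lokesvos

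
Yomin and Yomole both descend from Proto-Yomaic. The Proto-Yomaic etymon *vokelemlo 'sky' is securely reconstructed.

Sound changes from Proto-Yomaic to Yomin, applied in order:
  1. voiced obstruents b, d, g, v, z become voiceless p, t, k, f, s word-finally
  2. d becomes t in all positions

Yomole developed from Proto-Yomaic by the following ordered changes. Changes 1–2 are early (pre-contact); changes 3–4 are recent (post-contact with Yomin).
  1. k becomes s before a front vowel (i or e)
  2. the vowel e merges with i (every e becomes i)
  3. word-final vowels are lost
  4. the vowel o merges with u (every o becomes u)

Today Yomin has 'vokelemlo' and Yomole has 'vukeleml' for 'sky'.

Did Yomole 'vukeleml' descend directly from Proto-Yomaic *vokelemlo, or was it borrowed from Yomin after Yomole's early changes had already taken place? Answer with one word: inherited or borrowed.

If inherited, *vokelemlo would pass through all of Yomole's changes:
Yomole: *vokelemlo > voselemlo > vosilimlo > vosiliml > vusiliml  (by palatalisation, vowel merger, apocope, vowel merger)
If borrowed from Yomin 'vokelemlo' after the early changes, it would undergo only the recent ones:
  rule 3 (apocope): vokelemlo → vokeleml
  rule 4 (vowel merger): vokeleml → vukeleml
  ⇒ as a loan: vukeleml
Yomole 'vukeleml' matches the loan outcome 'vukeleml', not the inherited 'vusiliml' — it skipped the early Yomole changes, so it was borrowed from Yomin.

borrowed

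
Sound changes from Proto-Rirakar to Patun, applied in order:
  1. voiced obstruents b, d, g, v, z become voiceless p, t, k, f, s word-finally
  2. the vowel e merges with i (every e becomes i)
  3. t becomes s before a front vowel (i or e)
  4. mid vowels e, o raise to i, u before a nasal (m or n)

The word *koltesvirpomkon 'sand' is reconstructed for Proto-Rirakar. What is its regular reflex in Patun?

kolsisvirpumkun

Patun: start from *koltesvirpomkon.
  rule 1: no change — koltesvirpomkon
  rule 2 (vowel merger): koltesvirpomkon → koltisvirpomkon
  rule 3 (palatalisation): koltisvirpomkon → kolsisvirpomkon
  rule 4 (pre-nasal raising): kolsisvirpomkon → kolsisvirpumkun
  ⇒ Patun kolsisvirpumkun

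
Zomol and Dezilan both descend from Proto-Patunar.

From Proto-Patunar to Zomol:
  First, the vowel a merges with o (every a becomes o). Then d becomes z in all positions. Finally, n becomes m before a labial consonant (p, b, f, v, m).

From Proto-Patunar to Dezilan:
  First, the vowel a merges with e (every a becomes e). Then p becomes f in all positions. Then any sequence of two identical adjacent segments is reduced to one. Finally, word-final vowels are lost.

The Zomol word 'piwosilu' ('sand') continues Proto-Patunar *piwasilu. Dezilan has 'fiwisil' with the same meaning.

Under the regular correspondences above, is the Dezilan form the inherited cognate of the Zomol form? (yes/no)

Derive the expected Dezilan reflex of *piwasilu:
Dezilan: *piwasilu > piwesilu > fiwesilu > fiwesil  (by vowel merger, unconditioned shift, apocope)
The regular Dezilan reflex would be 'fiwesil', but the attested form is 'fiwisil'. The correspondence is irregular, so they are not cognates (the Dezilan form has a different source).

no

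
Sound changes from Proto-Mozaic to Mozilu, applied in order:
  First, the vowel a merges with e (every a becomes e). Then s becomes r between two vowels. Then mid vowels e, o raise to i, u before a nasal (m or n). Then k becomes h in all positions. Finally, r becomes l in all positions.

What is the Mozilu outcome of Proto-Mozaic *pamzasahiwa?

Mozilu: *pamzasahiwa
  pamzasahiwa → pemzesehiwe   [vowel merger]
  pemzesehiwe → pemzerehiwe   [rhotacism]
  pemzerehiwe → pimzerehiwe   [pre-nasal raising]
  pimzerehiwe (rule 4 does not apply)
  pimzerehiwe → pimzelehiwe   [unconditioned shift]
  giving Mozilu pimzelehiwe.

pimzelehiwe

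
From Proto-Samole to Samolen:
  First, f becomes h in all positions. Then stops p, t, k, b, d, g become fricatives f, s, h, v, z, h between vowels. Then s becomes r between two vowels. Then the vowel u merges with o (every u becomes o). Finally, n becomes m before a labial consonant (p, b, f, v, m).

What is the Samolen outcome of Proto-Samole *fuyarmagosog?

hoyarmahorog

Samolen: *fuyarmagosog
  fuyarmagosog → huyarmagosog   [unconditioned shift]
  huyarmagosog → huyarmahosog   [intervocalic lenition]
  huyarmahosog → huyarmahorog   [rhotacism]
  huyarmahorog → hoyarmahorog   [vowel merger]
  hoyarmahorog (rule 5 does not apply)
  giving Samolen hoyarmahorog.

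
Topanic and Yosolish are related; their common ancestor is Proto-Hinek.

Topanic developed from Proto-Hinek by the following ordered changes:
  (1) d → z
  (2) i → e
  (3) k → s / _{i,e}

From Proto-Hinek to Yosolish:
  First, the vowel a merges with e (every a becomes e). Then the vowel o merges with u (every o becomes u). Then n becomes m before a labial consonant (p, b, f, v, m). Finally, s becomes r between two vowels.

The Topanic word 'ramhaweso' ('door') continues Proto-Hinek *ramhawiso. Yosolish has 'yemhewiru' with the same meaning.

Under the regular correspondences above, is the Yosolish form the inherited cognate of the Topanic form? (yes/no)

Derive the expected Yosolish reflex of *ramhawiso:
Yosolish: *ramhawiso
  ramhawiso → remhewiso   [vowel merger]
  remhewiso → remhewisu   [vowel merger]
  remhewisu (rule 3 does not apply)
  remhewisu → remhewiru   [rhotacism]
  giving Yosolish remhewiru.
The regular Yosolish reflex would be 'remhewiru', but the attested form is 'yemhewiru'. The correspondence is irregular, so they are not cognates (the Yosolish form has a different source).

no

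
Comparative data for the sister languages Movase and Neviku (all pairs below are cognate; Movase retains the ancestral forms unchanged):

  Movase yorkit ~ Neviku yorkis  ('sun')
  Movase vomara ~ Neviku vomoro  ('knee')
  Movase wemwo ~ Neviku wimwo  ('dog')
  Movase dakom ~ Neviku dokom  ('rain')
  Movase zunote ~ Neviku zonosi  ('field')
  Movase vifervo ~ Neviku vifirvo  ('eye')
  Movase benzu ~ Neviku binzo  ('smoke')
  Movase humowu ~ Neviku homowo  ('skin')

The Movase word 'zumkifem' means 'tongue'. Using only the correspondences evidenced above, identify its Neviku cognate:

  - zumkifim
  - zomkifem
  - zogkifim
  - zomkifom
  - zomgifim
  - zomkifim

zomkifim

humowu ~ homowo — Movase u corresponds to Neviku o after a consonant, before a nasal.
wemwo ~ wimwo — Movase e corresponds to Neviku i after a consonant, before a nasal.
Applying these to Movase 'zumkifem':
  zumkifem → zomkifem   (u→o after a consonant, before a nasal)
  zomkifem → zomkifim   (e→i after a consonant, before a nasal)
So the Neviku cognate is 'zomkifim'.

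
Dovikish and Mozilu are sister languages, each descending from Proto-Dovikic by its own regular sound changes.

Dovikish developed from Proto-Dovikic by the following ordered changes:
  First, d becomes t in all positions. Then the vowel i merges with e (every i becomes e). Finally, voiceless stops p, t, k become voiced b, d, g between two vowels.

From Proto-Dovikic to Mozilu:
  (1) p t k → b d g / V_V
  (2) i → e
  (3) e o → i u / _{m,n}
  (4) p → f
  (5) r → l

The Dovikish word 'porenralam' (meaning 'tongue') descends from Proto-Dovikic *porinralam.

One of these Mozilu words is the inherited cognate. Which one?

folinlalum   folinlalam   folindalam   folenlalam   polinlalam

folinlalam

Mozilu: *porinralam > porenralam > porinralam > forinralam > folinlalam  (by vowel merger, pre-nasal raising, unconditioned shift, unconditioned shift)
The other candidates each miss or misapply at least one Mozilu change.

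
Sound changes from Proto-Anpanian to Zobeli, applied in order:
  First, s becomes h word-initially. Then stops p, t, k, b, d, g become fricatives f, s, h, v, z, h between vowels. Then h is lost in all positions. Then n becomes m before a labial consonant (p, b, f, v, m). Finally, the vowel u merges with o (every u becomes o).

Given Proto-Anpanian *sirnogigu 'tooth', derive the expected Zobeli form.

irnoio

Zobeli: start from *sirnogigu.
  rule 1 (debuccalisation): sirnogigu → hirnogigu
  rule 2 (intervocalic lenition): hirnogigu → hirnohihu
  rule 3 (h-loss): hirnohihu → irnoiu
  rule 4: no change — irnoiu
  rule 5 (vowel merger): irnoiu → irnoio
  ⇒ Zobeli irnoio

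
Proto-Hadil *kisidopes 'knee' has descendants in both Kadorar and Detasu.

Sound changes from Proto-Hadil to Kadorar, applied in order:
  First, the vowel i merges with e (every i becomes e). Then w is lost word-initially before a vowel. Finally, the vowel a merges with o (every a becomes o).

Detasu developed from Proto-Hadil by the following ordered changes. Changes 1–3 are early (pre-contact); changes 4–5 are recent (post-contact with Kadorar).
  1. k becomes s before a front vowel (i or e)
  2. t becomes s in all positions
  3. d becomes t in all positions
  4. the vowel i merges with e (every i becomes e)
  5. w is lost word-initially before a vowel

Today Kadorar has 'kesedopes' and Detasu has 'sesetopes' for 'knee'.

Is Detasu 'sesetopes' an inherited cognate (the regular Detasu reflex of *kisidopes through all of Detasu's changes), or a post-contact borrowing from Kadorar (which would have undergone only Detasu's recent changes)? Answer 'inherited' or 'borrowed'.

If inherited, *kisidopes would pass through all of Detasu's changes:
Detasu: *kisidopes
  kisidopes → sisidopes   [palatalisation]
  sisidopes (rule 2 does not apply)
  sisidopes → sisitopes   [unconditioned shift]
  sisitopes → sesetopes   [vowel merger]
  sesetopes (rule 5 does not apply)
  giving Detasu sesetopes.
If borrowed from Kadorar 'kesedopes' after the early changes, it would undergo only the recent ones:
  rule 4 (vowel merger): no change (kesedopes)
  rule 5 (glide loss): no change (kesedopes)
  ⇒ as a loan: kesedopes
Detasu 'sesetopes' matches the inherited outcome exactly, so it is an inherited cognate, not a loan.

inherited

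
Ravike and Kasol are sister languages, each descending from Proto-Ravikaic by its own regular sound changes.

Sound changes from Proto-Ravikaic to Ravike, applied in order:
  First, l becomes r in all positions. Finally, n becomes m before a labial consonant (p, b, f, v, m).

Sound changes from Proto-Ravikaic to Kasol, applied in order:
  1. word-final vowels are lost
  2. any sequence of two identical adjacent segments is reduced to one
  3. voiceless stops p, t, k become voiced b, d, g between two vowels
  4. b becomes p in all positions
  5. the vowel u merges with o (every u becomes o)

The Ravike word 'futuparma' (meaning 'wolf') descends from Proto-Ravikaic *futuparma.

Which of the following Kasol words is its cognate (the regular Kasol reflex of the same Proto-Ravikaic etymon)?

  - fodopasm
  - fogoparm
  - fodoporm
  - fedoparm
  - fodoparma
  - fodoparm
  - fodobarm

Kasol: *futuparma
  futuparma → futuparm   [apocope]
  futuparm (rule 2 does not apply)
  futuparm → fudubarm   [intervocalic voicing]
  fudubarm → fuduparm   [unconditioned shift]
  fuduparm → fodoparm   [vowel merger]
  giving Kasol fodoparm.
Only 'fodoparm' matches the regular Kasol development of *futuparma.

fodoparm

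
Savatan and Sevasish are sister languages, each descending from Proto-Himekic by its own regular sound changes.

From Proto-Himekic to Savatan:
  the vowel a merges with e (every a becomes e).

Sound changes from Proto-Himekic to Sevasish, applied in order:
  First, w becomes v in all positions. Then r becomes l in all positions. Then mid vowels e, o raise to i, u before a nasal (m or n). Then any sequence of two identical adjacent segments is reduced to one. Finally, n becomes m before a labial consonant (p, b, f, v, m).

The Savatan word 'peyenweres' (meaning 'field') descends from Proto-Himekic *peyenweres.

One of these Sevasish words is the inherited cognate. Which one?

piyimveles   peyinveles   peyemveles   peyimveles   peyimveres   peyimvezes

Sevasish: *peyenweres
  peyenweres → peyenveres   [unconditioned shift]
  peyenveres → peyenveles   [unconditioned shift]
  peyenveles → peyinveles   [pre-nasal raising]
  peyinveles (rule 4 does not apply)
  peyinveles → peyimveles   [nasal place assimilation]
  giving Sevasish peyimveles.
The other candidates each miss or misapply at least one Sevasish change.

peyimveles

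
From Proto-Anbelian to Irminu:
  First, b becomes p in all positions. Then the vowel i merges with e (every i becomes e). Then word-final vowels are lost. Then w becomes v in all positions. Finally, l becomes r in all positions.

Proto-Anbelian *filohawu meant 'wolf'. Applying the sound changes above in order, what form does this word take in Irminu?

Irminu: start from *filohawu.
  rule 1: no change — filohawu
  rule 2 (vowel merger): filohawu → felohawu
  rule 3 (apocope): felohawu → felohaw
  rule 4 (unconditioned shift): felohaw → felohav
  rule 5 (unconditioned shift): felohav → ferohav
  ⇒ Irminu ferohav

ferohav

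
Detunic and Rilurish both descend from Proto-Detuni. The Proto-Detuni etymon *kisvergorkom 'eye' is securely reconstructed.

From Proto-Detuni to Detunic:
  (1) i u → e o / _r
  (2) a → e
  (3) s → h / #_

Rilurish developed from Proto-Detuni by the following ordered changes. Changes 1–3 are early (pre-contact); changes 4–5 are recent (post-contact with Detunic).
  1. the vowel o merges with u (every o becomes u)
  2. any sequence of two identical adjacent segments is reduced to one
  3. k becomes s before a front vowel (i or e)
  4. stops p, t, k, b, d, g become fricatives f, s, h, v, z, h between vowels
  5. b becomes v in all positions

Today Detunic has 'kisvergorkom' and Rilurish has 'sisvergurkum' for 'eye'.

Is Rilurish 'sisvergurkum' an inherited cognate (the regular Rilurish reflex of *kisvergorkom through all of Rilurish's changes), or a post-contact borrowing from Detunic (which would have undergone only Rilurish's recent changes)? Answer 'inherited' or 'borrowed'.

If inherited, *kisvergorkom would pass through all of Rilurish's changes:
Rilurish: *kisvergorkom > kisvergurkum > sisvergurkum  (by vowel merger, palatalisation)
If borrowed from Detunic 'kisvergorkom' after the early changes, it would undergo only the recent ones:
  rule 4 (intervocalic lenition): no change (kisvergorkom)
  rule 5 (unconditioned shift): no change (kisvergorkom)
  ⇒ as a loan: kisvergorkom
Rilurish 'sisvergurkum' matches the inherited outcome exactly, so it is an inherited cognate, not a loan.

inherited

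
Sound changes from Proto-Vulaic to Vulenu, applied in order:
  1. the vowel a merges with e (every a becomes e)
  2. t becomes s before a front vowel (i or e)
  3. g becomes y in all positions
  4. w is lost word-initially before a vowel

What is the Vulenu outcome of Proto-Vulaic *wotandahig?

Vulenu: *wotandahig
  wotandahig → wotendehig   [vowel merger]
  wotendehig → wosendehig   [palatalisation]
  wosendehig → wosendehiy   [unconditioned shift]
  wosendehiy → osendehiy   [glide loss]
  giving Vulenu osendehiy.

osendehiy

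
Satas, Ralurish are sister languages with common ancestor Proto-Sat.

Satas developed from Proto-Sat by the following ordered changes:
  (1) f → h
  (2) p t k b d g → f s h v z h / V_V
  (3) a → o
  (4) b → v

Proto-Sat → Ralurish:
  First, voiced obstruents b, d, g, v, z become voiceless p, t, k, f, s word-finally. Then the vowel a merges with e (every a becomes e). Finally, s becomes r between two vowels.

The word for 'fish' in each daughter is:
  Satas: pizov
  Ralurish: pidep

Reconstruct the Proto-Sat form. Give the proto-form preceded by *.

Position 4: Satas has o, Ralurish has e. Taking the neighbouring segments as reconstructed: Satas o could go back to *a or *o; Ralurish e could go back to *a or *e — the one source consistent with every daughter is *a.
Position 3: Satas has z, Ralurish has d. Ralurish preserves d here (none of its changes turn any other segment into d), so the proto-segment is *d.
Verify the candidate proto-form against each daughter:
Satas: start from *pidab.
  rule 1: no change — pidab
  rule 2 (intervocalic lenition): pidab → pizab
  rule 3 (vowel merger): pizab → pizob
  rule 4 (unconditioned shift): pizob → pizov
  ⇒ Satas pizov
Ralurish: *pidab > pidap > pidep  (by final devoicing, vowel merger)
*pidab is the unique common source.

*pidab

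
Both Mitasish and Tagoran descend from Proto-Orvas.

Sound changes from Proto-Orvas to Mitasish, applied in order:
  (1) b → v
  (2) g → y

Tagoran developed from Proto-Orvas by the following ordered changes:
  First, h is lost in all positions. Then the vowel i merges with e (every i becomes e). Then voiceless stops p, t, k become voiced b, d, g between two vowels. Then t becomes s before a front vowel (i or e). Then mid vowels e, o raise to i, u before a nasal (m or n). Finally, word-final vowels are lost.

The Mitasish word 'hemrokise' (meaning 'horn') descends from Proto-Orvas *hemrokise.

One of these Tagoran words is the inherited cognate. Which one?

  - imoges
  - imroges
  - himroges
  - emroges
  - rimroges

imroges

Tagoran: *hemrokise
  hemrokise → emrokise   [h-loss]
  emrokise → emrokese   [vowel merger]
  emrokese → emrogese   [intervocalic voicing]
  emrogese (rule 4 does not apply)
  emrogese → imrogese   [pre-nasal raising]
  imrogese → imroges   [apocope]
  giving Tagoran imroges.
Only 'imroges' matches the regular Tagoran development of *hemrokise.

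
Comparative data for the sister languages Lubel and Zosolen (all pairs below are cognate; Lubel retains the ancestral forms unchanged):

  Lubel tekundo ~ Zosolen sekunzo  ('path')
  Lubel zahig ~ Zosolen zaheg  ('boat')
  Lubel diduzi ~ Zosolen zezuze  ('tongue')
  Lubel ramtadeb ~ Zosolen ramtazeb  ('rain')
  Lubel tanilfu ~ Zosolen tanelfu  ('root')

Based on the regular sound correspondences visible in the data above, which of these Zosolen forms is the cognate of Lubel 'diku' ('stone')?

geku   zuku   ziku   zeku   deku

diduzi ~ zezuze — Lubel d corresponds to Zosolen z word-initially before a front vowel.
zahig ~ zaheg, diduzi ~ zezuze — Lubel i corresponds to Zosolen e after a consonant, before a consonant other than r, m, n, p, b, f, v.
Applying these to Lubel 'diku':
  diku → ziku   (d→z word-initially before a front vowel)
  ziku → zeku   (i→e after a consonant, before a consonant other than r, m, n, p, b, f, v)
So the Zosolen cognate is 'zeku'.

zeku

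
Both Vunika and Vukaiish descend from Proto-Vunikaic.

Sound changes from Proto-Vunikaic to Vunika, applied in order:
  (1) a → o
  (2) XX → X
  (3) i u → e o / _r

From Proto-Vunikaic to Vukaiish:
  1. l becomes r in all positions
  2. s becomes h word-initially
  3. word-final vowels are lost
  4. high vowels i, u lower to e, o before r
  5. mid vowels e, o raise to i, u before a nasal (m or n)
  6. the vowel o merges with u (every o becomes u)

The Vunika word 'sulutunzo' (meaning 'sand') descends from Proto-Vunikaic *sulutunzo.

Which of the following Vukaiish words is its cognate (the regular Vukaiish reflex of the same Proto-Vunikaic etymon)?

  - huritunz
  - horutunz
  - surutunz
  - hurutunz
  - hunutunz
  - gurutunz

hurutunz

Vukaiish: *sulutunzo
  sulutunzo → surutunzo   [unconditioned shift]
  surutunzo → hurutunzo   [debuccalisation]
  hurutunzo → hurutunz   [apocope]
  hurutunz → horutunz   [pre-rhotic lowering]
  horutunz (rule 5 does not apply)
  horutunz → hurutunz   [vowel merger]
  giving Vukaiish hurutunz.
Among the options, 'hurutunz' alone shows every Vukaiish change applied in order.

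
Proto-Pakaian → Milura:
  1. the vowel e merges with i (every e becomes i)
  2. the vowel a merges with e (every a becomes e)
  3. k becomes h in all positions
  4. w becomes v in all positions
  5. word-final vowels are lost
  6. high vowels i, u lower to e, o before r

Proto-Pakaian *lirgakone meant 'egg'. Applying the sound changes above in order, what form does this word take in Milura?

lergehon

Milura: *lirgakone
  lirgakone → lirgakoni   [vowel merger]
  lirgakoni → lirgekoni   [vowel merger]
  lirgekoni → lirgehoni   [unconditioned shift]
  lirgehoni (rule 4 does not apply)
  lirgehoni → lirgehon   [apocope]
  lirgehon → lergehon   [pre-rhotic lowering]
  giving Milura lergehon.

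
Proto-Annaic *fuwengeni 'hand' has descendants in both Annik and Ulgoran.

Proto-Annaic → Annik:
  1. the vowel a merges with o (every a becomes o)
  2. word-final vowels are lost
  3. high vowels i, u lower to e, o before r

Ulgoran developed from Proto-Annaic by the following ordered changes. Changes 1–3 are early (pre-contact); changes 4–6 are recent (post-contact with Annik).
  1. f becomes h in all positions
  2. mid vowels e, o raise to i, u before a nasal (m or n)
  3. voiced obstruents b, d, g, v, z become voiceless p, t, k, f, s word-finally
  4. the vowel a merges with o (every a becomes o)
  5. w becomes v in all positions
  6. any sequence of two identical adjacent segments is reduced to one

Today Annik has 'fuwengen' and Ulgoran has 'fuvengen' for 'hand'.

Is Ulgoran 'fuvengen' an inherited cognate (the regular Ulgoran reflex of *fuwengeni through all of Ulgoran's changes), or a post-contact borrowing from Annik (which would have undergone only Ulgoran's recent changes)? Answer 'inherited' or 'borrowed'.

If inherited, *fuwengeni would pass through all of Ulgoran's changes:
Ulgoran: *fuwengeni > huwengeni > huwingini > huvingini  (by unconditioned shift, pre-nasal raising, unconditioned shift)
If borrowed from Annik 'fuwengen' after the early changes, it would undergo only the recent ones:
  rule 4 (vowel merger): no change (fuwengen)
  rule 5 (unconditioned shift): fuwengen → fuvengen
  rule 6 (degemination): no change (fuvengen)
  ⇒ as a loan: fuvengen
Ulgoran 'fuvengen' matches the loan outcome 'fuvengen', not the inherited 'huvingini' — it skipped the early Ulgoran changes, so it was borrowed from Annik.

borrowed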